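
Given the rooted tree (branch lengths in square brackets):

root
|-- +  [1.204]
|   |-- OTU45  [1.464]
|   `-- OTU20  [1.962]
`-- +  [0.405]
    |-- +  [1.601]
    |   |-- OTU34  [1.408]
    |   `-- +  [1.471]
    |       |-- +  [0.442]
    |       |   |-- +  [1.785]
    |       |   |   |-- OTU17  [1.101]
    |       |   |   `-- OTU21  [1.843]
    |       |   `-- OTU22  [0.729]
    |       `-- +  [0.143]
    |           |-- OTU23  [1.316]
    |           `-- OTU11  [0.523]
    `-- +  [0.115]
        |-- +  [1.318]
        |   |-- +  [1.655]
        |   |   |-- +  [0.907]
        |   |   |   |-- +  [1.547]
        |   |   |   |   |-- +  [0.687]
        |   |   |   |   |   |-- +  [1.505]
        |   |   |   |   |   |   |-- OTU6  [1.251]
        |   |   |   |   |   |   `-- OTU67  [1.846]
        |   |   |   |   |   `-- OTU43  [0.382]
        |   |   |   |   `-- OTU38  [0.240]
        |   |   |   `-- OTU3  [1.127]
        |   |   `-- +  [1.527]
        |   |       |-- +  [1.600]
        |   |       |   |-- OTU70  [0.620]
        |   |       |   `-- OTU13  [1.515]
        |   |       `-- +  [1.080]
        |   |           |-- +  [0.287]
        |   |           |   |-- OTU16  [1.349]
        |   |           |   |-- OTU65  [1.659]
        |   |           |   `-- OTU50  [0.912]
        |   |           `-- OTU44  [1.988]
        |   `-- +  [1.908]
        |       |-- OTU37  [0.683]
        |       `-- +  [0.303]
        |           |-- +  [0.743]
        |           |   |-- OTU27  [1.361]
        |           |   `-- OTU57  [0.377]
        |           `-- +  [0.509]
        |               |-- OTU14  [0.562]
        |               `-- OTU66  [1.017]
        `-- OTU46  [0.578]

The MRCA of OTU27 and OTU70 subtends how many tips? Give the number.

16

The MRCA of OTU27 and OTU70 is the node subtending ((((((OTU6,OTU67),OTU43),OTU38),OTU3),((OTU70,OTU13),((OTU16,OTU65,OTU50),OTU44))),(OTU37,((OTU27,OTU57),(OTU14,OTU66)))).
That clade contains 16 terminal taxa: OTU13, OTU14, OTU16, OTU27, OTU3, OTU37, OTU38, OTU43, OTU44, OTU50, OTU57, OTU6, OTU65, OTU66, OTU67, OTU70.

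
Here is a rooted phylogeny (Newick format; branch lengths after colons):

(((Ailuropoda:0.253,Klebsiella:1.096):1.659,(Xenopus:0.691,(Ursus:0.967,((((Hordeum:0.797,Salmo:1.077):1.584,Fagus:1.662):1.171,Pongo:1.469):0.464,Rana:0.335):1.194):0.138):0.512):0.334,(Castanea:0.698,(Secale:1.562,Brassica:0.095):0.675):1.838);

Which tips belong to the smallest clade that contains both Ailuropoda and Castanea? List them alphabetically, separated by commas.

Tracing Ailuropoda: it sits inside (Ailuropoda,Klebsiella).
Tracing Castanea: it sits inside (Castanea,(Secale,Brassica)).
The smallest clade enclosing both is the whole tree (their MRCA is the root), so the answer is all 12 tips in alphabetical order.

Ailuropoda, Brassica, Castanea, Fagus, Hordeum, Klebsiella, Pongo, Rana, Salmo, Secale, Ursus, Xenopus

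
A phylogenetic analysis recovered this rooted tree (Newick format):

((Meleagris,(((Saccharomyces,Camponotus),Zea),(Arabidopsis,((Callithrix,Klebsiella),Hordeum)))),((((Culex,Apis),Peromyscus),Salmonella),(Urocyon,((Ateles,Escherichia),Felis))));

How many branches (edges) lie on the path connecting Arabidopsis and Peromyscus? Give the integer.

8

The MRCA of Arabidopsis and Peromyscus is the root of the tree.
From Arabidopsis up to that node: 4 branches. From Peromyscus up to the same node: 4 branches. Total: 4 + 4 = 8.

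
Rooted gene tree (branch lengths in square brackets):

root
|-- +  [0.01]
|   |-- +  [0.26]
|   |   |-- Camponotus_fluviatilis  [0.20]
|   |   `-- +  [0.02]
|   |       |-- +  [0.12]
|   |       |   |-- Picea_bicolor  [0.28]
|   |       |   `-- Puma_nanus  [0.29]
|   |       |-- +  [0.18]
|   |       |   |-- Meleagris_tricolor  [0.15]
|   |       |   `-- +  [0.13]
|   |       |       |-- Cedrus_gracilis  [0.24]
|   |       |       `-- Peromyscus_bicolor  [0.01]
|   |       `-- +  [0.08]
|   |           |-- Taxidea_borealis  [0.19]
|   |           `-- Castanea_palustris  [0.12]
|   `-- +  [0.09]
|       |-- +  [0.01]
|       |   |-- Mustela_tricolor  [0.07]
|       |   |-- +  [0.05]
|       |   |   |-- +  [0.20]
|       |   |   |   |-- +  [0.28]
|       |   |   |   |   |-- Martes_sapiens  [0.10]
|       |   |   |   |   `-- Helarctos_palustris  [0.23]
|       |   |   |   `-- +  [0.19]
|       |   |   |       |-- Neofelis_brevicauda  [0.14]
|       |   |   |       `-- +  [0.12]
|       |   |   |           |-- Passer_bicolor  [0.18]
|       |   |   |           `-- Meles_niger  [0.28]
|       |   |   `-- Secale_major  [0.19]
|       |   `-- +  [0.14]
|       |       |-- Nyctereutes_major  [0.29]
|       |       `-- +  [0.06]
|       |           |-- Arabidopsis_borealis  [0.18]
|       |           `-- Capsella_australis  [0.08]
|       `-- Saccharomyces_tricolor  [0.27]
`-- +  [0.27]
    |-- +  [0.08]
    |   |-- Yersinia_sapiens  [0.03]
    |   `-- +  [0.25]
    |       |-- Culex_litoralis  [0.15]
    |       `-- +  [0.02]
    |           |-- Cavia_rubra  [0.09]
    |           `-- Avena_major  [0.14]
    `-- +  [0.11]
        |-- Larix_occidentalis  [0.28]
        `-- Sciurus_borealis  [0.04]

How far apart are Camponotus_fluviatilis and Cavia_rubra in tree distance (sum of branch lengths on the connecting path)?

The path runs Camponotus_fluviatilis → … → MRCA → … → Cavia_rubra; the MRCA is the root of the tree.
Branch lengths along that path: 0.20 + 0.26 + 0.01 + 0.27 + 0.08 + 0.25 + 0.02 + 0.09 = 1.18.

1.18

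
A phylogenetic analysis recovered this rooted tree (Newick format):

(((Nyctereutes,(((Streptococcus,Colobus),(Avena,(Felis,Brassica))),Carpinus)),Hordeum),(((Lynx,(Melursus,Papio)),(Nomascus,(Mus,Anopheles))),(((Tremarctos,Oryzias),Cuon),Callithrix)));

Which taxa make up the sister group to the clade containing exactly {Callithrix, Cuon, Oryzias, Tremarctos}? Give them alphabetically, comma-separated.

Anopheles, Lynx, Melursus, Mus, Nomascus, Papio

The clade containing exactly {Callithrix, Cuon, Oryzias, Tremarctos} attaches to the tree at the node subtending (((Lynx,(Melursus,Papio)),(Nomascus,(Mus,Anopheles))),(((Tremarctos,Oryzias),Cuon),Callithrix)).
The other lineage descending from that same node — the sister group — is ((Lynx,(Melursus,Papio)),(Nomascus,(Mus,Anopheles))); its 6 tips in alphabetical order are the answer.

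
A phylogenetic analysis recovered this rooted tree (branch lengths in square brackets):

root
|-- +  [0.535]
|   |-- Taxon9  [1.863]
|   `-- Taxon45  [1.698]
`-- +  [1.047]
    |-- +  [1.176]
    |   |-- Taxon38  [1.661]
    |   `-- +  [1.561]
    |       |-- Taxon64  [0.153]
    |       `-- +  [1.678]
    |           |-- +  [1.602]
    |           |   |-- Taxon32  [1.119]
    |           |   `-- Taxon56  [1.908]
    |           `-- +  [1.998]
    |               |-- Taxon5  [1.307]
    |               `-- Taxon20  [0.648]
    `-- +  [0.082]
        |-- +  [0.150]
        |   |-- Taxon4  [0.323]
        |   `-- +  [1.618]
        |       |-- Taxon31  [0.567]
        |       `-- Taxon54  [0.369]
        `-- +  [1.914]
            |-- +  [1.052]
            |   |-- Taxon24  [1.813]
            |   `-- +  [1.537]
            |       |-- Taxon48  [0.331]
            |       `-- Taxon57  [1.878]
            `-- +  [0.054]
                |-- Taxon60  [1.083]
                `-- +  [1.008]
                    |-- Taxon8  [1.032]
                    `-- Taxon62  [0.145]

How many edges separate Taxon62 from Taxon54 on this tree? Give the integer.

The MRCA of Taxon62 and Taxon54 is the node subtending ((Taxon4,(Taxon31,Taxon54)),((Taxon24,(Taxon48,Taxon57)),(Taxon60,(Taxon8,Taxon62)))).
From Taxon62 up to that node: 4 branches. From Taxon54 up to the same node: 3 branches. Total: 4 + 3 = 7.

7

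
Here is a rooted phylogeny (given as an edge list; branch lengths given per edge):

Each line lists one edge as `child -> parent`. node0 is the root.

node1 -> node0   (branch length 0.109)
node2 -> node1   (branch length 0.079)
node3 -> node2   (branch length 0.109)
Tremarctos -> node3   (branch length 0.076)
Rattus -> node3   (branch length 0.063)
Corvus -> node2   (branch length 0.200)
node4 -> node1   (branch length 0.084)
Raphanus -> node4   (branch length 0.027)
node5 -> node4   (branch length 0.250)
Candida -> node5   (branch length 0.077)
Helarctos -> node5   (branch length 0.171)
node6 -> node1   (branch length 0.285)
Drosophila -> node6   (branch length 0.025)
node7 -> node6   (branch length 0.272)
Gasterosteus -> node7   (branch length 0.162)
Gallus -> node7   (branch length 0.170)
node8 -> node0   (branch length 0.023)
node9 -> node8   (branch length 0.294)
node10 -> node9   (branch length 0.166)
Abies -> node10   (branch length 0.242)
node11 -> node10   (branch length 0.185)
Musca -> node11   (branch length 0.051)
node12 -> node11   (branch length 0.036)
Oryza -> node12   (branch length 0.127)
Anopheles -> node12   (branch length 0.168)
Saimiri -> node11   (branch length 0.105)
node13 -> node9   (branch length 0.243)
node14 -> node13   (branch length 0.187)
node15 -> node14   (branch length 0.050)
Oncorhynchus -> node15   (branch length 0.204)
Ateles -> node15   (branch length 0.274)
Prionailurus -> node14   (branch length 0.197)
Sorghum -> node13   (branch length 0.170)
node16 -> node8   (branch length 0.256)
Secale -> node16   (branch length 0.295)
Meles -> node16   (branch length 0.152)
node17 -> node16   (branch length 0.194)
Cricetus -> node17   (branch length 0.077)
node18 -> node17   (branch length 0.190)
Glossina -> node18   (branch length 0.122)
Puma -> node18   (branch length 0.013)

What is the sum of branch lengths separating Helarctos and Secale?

1.188

The path runs Helarctos → … → MRCA → … → Secale; the MRCA is the root of the tree.
Branch lengths along that path: 0.171 + 0.250 + 0.084 + 0.109 + 0.023 + 0.256 + 0.295 = 1.188.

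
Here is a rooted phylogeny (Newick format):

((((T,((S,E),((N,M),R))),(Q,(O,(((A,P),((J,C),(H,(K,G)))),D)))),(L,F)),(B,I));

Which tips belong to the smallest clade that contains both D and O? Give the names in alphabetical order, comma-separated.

Tracing D: it sits inside (((A,P),((J,C),(H,(K,G)))),D).
Tracing O: it sits inside (O,(((A,P),((J,C),(H,(K,G)))),D)).
The smallest clade enclosing both is (O,(((A,P),((J,C),(H,(K,G)))),D)); the answer is its 9 terminal taxa in alphabetical order.

A, C, D, G, H, J, K, O, P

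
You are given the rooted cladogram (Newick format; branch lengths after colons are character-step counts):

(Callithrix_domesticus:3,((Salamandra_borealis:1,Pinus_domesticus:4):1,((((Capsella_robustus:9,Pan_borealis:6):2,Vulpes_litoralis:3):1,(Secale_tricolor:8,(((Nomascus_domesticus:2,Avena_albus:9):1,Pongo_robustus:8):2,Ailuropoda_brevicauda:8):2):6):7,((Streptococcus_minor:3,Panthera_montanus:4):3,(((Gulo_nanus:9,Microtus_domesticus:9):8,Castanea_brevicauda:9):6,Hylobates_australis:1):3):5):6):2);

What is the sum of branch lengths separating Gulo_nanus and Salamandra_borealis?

39

The path runs Gulo_nanus → … → MRCA → … → Salamandra_borealis; the MRCA is the node subtending ((Salamandra_borealis,Pinus_domesticus),((((Capsella_robustus,Pan_borealis),Vulpes_litoralis),(Secale_tricolor,(((Nomascus_domesticus,Avena_albus),Pongo_robustus),Ailuropoda_brevicauda))),((Streptococcus_minor,Panthera_montanus),(((Gulo_nanus,Microtus_domesticus),Castanea_brevicauda),Hylobates_australis)))).
Branch lengths along that path: 9 + 8 + 6 + 3 + 5 + 6 + 1 + 1 = 39.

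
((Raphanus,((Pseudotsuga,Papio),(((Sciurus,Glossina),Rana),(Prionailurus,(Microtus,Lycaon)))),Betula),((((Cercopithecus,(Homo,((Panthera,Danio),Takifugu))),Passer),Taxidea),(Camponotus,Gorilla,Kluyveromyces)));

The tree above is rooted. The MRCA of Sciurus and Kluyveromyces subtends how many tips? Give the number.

20

The MRCA of Sciurus and Kluyveromyces is the root, so the clade is the entire tree.
That clade contains 20 terminal taxa: Betula, Camponotus, Cercopithecus, Danio, Glossina, Gorilla, Homo, Kluyveromyces, Lycaon, Microtus, Panthera, Papio, Passer, Prionailurus, Pseudotsuga, Rana, Raphanus, Sciurus, Takifugu, Taxidea.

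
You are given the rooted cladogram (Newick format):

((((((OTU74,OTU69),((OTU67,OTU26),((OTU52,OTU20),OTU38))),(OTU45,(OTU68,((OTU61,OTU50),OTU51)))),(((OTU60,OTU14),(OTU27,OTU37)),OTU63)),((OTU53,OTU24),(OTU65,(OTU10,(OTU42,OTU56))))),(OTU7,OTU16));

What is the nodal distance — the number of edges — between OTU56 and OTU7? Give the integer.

The MRCA of OTU56 and OTU7 is the root of the tree.
From OTU56 up to that node: 6 branches. From OTU7 up to the same node: 2 branches. Total: 6 + 2 = 8.

8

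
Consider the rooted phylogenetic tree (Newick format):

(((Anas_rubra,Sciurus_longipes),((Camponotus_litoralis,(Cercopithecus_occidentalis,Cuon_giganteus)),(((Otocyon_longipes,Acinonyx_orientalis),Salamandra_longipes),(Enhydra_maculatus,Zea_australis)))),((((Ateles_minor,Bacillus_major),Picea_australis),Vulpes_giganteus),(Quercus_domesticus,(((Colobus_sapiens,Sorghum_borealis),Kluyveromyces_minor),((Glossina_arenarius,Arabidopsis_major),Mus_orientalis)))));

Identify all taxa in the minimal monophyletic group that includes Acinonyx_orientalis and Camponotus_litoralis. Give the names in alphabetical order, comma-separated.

Acinonyx_orientalis, Camponotus_litoralis, Cercopithecus_occidentalis, Cuon_giganteus, Enhydra_maculatus, Otocyon_longipes, Salamandra_longipes, Zea_australis

Tracing Acinonyx_orientalis: it sits inside (Otocyon_longipes,Acinonyx_orientalis).
Tracing Camponotus_litoralis: it sits inside (Camponotus_litoralis,(Cercopithecus_occidentalis,Cuon_giganteus)).
The smallest clade enclosing both is ((Camponotus_litoralis,(Cercopithecus_occidentalis,Cuon_giganteus)),(((Otocyon_longipes,Acinonyx_orientalis),Salamandra_longipes),(Enhydra_maculatus,Zea_australis))); the answer is its 8 terminal taxa in alphabetical order.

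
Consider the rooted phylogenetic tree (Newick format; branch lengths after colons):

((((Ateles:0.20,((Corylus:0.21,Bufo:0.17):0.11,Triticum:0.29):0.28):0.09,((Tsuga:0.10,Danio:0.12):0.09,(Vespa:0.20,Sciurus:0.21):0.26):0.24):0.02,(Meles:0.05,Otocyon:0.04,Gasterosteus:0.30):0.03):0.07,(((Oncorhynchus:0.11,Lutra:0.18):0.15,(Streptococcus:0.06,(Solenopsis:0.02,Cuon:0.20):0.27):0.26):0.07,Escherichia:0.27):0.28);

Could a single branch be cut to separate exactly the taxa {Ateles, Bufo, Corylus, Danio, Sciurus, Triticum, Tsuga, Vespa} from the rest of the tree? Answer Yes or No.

The most recent common ancestor of these taxa subtends ((Ateles,((Corylus,Bufo),Triticum)),((Tsuga,Danio),(Vespa,Sciurus))).
That clade has exactly 8 tips — every listed taxon and nothing else — so the group is monophyletic.

Yes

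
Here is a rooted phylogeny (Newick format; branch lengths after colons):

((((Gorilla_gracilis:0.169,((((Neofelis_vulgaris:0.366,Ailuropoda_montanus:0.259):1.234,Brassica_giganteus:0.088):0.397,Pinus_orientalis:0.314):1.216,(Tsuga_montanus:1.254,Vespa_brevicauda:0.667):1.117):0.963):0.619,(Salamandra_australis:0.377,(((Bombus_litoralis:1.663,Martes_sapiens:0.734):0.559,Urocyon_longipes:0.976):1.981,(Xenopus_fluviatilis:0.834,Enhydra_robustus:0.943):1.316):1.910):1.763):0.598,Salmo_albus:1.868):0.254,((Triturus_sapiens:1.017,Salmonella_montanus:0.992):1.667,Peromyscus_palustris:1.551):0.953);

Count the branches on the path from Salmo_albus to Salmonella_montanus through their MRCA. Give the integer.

5

The MRCA of Salmo_albus and Salmonella_montanus is the root of the tree.
From Salmo_albus up to that node: 2 branches. From Salmonella_montanus up to the same node: 3 branches. Total: 2 + 3 = 5.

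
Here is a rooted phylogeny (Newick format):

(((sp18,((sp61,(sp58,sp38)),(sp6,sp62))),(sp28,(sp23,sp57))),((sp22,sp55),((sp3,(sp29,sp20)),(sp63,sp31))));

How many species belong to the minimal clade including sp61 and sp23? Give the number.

9

The MRCA of sp61 and sp23 is the node subtending ((sp18,((sp61,(sp58,sp38)),(sp6,sp62))),(sp28,(sp23,sp57))).
That clade contains 9 terminal taxa: sp18, sp23, sp28, sp38, sp57, sp58, sp6, sp61, sp62.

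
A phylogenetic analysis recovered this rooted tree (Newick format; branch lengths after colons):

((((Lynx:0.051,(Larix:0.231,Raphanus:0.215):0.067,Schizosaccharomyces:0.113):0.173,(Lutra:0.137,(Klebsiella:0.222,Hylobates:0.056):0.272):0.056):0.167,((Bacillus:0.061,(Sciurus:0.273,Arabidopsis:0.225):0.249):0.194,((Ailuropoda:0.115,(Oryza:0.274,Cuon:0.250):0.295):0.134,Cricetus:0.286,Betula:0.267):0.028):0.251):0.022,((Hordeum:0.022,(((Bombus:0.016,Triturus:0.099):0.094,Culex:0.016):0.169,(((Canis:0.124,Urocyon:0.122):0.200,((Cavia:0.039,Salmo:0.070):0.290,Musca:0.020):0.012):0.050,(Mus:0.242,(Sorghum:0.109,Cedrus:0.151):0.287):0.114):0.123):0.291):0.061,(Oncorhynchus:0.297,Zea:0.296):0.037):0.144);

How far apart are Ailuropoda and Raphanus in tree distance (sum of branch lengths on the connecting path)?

The path runs Ailuropoda → … → MRCA → … → Raphanus; the MRCA is the node subtending (((Lynx,(Larix,Raphanus),Schizosaccharomyces),(Lutra,(Klebsiella,Hylobates))),((Bacillus,(Sciurus,Arabidopsis)),((Ailuropoda,(Oryza,Cuon)),Cricetus,Betula))).
Branch lengths along that path: 0.115 + 0.134 + 0.028 + 0.251 + 0.167 + 0.173 + 0.067 + 0.215 = 1.150.

1.150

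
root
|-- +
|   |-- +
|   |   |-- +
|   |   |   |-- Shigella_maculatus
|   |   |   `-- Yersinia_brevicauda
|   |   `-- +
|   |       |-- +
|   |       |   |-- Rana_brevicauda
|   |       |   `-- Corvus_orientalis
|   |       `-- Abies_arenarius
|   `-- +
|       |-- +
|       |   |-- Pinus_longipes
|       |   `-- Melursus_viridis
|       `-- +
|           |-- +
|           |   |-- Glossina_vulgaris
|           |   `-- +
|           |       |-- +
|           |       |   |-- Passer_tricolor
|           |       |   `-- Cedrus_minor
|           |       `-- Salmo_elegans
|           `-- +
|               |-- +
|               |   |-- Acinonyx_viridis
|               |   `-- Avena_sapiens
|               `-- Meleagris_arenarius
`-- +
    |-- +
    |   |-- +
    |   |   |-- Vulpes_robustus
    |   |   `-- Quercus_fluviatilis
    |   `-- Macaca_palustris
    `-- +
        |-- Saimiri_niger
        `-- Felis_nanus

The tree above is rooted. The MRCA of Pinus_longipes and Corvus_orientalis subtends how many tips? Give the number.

14

The MRCA of Pinus_longipes and Corvus_orientalis is the node subtending (((Shigella_maculatus,Yersinia_brevicauda),((Rana_brevicauda,Corvus_orientalis),Abies_arenarius)),((Pinus_longipes,Melursus_viridis),((Glossina_vulgaris,((Passer_tricolor,Cedrus_minor),Salmo_elegans)),((Acinonyx_viridis,Avena_sapiens),Meleagris_arenarius)))).
That clade contains 14 terminal taxa: Abies_arenarius, Acinonyx_viridis, Avena_sapiens, Cedrus_minor, Corvus_orientalis, Glossina_vulgaris, Meleagris_arenarius, Melursus_viridis, Passer_tricolor, Pinus_longipes, Rana_brevicauda, Salmo_elegans, Shigella_maculatus, Yersinia_brevicauda.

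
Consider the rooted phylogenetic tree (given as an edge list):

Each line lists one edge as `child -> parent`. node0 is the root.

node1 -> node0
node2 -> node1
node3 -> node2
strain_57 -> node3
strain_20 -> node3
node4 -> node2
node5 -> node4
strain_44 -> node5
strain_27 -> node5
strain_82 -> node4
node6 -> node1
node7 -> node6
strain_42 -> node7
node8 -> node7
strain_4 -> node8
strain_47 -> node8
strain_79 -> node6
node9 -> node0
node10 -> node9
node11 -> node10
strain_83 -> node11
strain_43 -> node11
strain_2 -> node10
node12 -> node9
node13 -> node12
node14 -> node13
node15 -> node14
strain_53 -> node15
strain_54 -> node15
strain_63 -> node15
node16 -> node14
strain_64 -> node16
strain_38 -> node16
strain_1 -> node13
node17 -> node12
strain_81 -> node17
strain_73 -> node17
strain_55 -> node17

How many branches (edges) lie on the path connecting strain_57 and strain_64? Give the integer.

10

The MRCA of strain_57 and strain_64 is the root of the tree.
From strain_57 up to that node: 4 branches. From strain_64 up to the same node: 6 branches. Total: 4 + 6 = 10.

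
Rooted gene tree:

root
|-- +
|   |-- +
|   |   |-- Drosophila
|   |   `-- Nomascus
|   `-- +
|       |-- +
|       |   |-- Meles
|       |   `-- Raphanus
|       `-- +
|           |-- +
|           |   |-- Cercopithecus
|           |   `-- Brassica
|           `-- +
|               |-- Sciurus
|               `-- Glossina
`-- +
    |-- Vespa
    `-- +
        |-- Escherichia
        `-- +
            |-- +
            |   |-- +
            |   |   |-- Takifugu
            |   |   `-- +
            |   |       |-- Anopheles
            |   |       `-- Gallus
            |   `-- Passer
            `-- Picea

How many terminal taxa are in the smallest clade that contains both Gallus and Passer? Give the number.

The MRCA of Gallus and Passer is the node subtending ((Takifugu,(Anopheles,Gallus)),Passer).
That clade contains 4 terminal taxa: Anopheles, Gallus, Passer, Takifugu.

4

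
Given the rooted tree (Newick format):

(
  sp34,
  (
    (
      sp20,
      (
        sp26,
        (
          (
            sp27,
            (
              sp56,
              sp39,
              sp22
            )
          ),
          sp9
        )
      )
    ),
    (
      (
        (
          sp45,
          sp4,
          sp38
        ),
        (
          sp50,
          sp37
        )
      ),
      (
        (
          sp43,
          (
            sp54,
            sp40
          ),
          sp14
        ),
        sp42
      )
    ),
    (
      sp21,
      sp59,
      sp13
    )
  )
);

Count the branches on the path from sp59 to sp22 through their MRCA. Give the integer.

The MRCA of sp59 and sp22 is the node subtending ((sp20,(sp26,((sp27,(sp56,sp39,sp22)),sp9))),(((sp45,sp4,sp38),(sp50,sp37)),((sp43,(sp54,sp40),sp14),sp42)),(sp21,sp59,sp13)).
From sp59 up to that node: 2 branches. From sp22 up to the same node: 6 branches. Total: 2 + 6 = 8.

8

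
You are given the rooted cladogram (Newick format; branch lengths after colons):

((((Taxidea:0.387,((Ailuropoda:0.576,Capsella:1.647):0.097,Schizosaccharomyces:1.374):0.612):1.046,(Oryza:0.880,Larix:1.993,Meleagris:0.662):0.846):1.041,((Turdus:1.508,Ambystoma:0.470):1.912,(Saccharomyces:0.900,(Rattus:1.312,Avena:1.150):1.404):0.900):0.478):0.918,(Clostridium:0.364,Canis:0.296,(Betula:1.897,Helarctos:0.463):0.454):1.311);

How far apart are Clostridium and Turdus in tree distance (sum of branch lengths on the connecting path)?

The path runs Clostridium → … → MRCA → … → Turdus; the MRCA is the root of the tree.
Branch lengths along that path: 0.364 + 1.311 + 0.918 + 0.478 + 1.912 + 1.508 = 6.491.

6.491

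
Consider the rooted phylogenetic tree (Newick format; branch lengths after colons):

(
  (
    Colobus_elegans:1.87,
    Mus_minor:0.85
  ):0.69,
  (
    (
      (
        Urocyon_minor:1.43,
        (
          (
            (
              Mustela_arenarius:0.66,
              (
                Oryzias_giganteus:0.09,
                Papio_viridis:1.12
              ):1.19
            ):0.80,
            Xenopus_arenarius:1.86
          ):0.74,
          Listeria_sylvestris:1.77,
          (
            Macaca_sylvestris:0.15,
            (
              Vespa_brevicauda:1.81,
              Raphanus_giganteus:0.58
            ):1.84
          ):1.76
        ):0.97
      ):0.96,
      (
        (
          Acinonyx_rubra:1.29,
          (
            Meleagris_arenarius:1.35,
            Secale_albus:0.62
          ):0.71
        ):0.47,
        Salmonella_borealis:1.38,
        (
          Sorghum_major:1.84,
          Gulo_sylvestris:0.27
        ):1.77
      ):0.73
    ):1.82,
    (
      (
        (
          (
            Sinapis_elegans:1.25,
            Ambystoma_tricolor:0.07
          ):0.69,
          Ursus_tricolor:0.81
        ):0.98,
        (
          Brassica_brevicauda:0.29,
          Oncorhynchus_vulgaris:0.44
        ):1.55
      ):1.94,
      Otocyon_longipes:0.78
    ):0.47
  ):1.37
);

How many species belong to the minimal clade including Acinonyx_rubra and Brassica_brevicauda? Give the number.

The MRCA of Acinonyx_rubra and Brassica_brevicauda is the node subtending (((Urocyon_minor,(((Mustela_arenarius,(Oryzias_giganteus,Papio_viridis)),Xenopus_arenarius),Listeria_sylvestris,(Macaca_sylvestris,(Vespa_brevicauda,Raphanus_giganteus)))),((Acinonyx_rubra,(Meleagris_arenarius,Secale_albus)),Salmonella_borealis,(Sorghum_major,Gulo_sylvestris))),((((Sinapis_elegans,Ambystoma_tricolor),Ursus_tricolor),(Brassica_brevicauda,Oncorhynchus_vulgaris)),Otocyon_longipes)).
That clade contains 21 terminal taxa: Acinonyx_rubra, Ambystoma_tricolor, Brassica_brevicauda, Gulo_sylvestris, Listeria_sylvestris, Macaca_sylvestris, Meleagris_arenarius, Mustela_arenarius, Oncorhynchus_vulgaris, Oryzias_giganteus, Otocyon_longipes, Papio_viridis, Raphanus_giganteus, Salmonella_borealis, Secale_albus, Sinapis_elegans, Sorghum_major, Urocyon_minor, Ursus_tricolor, Vespa_brevicauda, Xenopus_arenarius.

21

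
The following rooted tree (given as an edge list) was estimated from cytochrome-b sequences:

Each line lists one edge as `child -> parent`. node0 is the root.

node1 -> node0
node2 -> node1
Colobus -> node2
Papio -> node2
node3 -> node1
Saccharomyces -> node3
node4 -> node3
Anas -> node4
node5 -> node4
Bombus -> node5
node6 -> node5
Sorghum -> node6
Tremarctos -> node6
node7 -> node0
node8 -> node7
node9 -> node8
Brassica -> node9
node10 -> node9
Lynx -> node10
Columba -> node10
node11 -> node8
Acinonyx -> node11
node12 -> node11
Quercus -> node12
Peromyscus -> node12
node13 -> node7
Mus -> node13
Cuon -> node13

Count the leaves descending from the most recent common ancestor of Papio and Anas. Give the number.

7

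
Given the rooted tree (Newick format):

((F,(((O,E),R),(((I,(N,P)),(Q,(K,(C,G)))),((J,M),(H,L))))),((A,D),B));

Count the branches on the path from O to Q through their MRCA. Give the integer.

7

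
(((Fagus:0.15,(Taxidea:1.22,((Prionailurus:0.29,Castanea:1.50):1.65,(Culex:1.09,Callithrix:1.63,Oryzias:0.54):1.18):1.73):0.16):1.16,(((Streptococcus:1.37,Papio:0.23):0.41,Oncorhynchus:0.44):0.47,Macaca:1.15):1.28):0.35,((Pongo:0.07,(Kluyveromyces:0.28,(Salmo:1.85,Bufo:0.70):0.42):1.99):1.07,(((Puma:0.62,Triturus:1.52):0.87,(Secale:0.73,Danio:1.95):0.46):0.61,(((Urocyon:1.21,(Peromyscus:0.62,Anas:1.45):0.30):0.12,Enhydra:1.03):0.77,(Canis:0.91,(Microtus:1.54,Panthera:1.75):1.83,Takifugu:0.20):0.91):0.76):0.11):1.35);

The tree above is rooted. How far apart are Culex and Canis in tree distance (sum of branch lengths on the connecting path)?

9.71

The path runs Culex → … → MRCA → … → Canis; the MRCA is the root of the tree.
Branch lengths along that path: 1.09 + 1.18 + 1.73 + 0.16 + 1.16 + 0.35 + 1.35 + 0.11 + 0.76 + 0.91 + 0.91 = 9.71.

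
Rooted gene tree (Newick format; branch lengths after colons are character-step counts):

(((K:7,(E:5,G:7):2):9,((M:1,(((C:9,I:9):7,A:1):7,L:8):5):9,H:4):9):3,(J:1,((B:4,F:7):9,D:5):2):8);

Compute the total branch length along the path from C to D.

64

The path runs C → … → MRCA → … → D; the MRCA is the root of the tree.
Branch lengths along that path: 9 + 7 + 7 + 5 + 9 + 9 + 3 + 8 + 2 + 5 = 64.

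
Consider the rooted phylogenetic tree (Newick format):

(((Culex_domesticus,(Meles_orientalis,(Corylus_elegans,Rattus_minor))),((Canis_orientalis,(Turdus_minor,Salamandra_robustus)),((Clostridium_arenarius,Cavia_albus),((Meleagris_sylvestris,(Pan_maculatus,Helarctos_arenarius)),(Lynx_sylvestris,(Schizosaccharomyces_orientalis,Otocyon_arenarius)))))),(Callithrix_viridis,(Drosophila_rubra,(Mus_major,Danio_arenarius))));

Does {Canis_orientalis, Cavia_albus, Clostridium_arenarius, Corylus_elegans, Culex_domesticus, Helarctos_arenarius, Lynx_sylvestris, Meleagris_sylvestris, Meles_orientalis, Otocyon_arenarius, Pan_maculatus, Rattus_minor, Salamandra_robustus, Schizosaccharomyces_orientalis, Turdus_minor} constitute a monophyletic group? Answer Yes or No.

Yes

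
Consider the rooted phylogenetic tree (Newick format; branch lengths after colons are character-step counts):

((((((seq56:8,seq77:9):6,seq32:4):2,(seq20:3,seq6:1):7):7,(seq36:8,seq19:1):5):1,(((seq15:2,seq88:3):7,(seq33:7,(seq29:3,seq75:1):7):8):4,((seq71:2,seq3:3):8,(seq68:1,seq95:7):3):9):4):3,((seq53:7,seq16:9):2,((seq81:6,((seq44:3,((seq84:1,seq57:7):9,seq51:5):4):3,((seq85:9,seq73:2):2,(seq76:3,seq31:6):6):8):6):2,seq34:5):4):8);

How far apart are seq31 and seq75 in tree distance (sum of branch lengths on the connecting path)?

67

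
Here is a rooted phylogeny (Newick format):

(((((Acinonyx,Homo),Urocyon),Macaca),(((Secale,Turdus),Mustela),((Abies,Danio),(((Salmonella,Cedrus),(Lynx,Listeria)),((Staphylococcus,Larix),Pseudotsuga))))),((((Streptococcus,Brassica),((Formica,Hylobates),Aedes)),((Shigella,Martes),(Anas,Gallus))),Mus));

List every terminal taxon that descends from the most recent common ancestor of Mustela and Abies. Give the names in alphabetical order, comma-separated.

Tracing Mustela: it sits inside ((Secale,Turdus),Mustela).
Tracing Abies: it sits inside (Abies,Danio).
The smallest clade enclosing both is (((Secale,Turdus),Mustela),((Abies,Danio),(((Salmonella,Cedrus),(Lynx,Listeria)),((Staphylococcus,Larix),Pseudotsuga)))); the answer is its 12 terminal taxa in alphabetical order.

Abies, Cedrus, Danio, Larix, Listeria, Lynx, Mustela, Pseudotsuga, Salmonella, Secale, Staphylococcus, Turdus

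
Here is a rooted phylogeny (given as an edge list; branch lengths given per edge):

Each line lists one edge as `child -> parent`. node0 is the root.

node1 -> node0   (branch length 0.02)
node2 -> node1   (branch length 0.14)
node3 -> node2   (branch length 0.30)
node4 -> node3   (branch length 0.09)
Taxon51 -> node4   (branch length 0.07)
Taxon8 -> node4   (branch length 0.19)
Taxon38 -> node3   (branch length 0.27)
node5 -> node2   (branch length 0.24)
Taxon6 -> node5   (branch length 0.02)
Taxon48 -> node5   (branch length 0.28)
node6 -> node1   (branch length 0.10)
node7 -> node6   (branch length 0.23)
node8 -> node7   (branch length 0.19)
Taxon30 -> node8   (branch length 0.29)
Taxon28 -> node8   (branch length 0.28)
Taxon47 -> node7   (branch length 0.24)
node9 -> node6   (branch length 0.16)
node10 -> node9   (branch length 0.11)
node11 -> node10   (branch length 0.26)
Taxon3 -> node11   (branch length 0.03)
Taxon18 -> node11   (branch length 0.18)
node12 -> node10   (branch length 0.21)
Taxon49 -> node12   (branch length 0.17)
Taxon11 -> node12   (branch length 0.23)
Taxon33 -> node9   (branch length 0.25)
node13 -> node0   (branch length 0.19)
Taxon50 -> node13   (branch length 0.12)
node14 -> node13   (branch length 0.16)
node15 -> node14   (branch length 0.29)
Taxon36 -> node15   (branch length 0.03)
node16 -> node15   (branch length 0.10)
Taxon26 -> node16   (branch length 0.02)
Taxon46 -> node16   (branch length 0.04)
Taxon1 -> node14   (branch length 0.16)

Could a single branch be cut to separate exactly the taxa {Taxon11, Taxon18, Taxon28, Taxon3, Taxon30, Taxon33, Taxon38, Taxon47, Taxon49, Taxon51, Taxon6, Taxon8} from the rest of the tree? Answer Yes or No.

The MRCA of the listed taxa subtends ((((Taxon51,Taxon8),Taxon38),(Taxon6,Taxon48)),(((Taxon30,Taxon28),Taxon47),(((Taxon3,Taxon18),(Taxon49,Taxon11)),Taxon33))).
That clade also contains Taxon48, which is not in the proposed group, so the group is not monophyletic.

No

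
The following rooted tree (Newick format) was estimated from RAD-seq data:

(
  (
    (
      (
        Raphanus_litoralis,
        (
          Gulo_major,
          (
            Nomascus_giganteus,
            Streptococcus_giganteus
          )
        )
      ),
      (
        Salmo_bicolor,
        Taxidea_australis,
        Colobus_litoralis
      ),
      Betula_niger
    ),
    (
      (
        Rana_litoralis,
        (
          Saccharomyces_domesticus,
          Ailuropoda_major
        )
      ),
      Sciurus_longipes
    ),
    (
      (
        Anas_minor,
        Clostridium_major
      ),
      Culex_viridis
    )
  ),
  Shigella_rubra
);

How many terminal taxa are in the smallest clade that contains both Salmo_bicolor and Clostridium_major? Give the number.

15

The MRCA of Salmo_bicolor and Clostridium_major is the node subtending (((Raphanus_litoralis,(Gulo_major,(Nomascus_giganteus,Streptococcus_giganteus))),(Salmo_bicolor,Taxidea_australis,Colobus_litoralis),Betula_niger),((Rana_litoralis,(Saccharomyces_domesticus,Ailuropoda_major)),Sciurus_longipes),((Anas_minor,Clostridium_major),Culex_viridis)).
That clade contains 15 terminal taxa: Ailuropoda_major, Anas_minor, Betula_niger, Clostridium_major, Colobus_litoralis, Culex_viridis, Gulo_major, Nomascus_giganteus, Rana_litoralis, Raphanus_litoralis, Saccharomyces_domesticus, Salmo_bicolor, Sciurus_longipes, Streptococcus_giganteus, Taxidea_australis.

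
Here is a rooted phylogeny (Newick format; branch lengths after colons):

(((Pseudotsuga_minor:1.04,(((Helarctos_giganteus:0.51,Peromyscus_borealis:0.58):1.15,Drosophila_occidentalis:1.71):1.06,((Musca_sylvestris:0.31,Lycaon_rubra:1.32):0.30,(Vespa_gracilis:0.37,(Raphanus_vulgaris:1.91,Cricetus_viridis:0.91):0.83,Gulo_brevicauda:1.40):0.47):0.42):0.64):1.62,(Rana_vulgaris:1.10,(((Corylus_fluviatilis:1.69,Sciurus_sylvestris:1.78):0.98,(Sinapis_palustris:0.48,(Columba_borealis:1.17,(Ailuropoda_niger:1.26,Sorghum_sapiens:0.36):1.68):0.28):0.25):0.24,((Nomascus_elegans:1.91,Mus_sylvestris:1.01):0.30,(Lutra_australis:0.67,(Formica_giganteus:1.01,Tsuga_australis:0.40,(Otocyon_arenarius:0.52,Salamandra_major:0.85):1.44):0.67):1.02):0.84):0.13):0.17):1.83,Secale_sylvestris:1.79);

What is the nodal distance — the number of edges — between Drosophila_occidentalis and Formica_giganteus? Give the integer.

10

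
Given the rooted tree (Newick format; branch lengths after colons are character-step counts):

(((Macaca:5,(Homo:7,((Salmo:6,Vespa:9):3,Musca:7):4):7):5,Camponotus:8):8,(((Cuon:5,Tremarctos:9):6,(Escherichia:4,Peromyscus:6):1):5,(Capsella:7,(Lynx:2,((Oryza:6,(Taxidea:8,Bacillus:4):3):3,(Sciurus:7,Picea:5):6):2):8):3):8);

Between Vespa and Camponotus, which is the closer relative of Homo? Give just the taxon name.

Vespa

The MRCA of Homo and Vespa subtends (Homo,((Salmo,Vespa),Musca)) (4 taxa).
The MRCA of Homo and Camponotus subtends ((Macaca,(Homo,((Salmo,Vespa),Musca))),Camponotus) (6 taxa).
The first is nested inside the second, so Homo shares a more recent common ancestor with Vespa.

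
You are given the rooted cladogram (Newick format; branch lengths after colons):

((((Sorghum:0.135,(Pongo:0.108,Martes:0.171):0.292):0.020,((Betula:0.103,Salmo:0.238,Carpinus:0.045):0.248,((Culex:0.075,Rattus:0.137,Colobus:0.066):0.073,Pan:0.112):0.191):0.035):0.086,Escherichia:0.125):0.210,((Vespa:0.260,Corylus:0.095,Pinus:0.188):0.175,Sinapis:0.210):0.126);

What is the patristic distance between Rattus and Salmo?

The path runs Rattus → … → MRCA → … → Salmo; the MRCA is the node subtending ((Betula,Salmo,Carpinus),((Culex,Rattus,Colobus),Pan)).
Branch lengths along that path: 0.137 + 0.073 + 0.191 + 0.248 + 0.238 = 0.887.

0.887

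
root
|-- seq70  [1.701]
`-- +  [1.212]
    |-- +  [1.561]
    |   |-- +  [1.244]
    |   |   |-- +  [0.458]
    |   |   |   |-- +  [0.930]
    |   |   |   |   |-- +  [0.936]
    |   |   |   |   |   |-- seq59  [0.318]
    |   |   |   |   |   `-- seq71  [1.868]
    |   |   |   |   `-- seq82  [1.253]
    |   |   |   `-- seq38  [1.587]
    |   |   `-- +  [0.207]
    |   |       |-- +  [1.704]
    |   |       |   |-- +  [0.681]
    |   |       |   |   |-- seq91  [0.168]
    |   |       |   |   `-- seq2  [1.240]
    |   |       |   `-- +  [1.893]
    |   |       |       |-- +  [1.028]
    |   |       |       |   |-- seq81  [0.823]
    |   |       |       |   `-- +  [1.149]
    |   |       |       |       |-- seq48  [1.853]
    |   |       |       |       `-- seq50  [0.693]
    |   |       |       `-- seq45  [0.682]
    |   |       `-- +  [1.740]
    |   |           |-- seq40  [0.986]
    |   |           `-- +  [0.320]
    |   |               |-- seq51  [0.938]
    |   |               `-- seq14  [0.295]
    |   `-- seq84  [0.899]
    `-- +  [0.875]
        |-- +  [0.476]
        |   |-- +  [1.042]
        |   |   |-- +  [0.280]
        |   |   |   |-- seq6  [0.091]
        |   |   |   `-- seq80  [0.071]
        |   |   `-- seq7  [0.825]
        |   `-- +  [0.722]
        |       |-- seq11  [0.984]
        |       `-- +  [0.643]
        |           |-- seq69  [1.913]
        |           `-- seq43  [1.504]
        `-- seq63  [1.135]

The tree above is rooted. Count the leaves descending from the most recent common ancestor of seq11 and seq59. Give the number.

21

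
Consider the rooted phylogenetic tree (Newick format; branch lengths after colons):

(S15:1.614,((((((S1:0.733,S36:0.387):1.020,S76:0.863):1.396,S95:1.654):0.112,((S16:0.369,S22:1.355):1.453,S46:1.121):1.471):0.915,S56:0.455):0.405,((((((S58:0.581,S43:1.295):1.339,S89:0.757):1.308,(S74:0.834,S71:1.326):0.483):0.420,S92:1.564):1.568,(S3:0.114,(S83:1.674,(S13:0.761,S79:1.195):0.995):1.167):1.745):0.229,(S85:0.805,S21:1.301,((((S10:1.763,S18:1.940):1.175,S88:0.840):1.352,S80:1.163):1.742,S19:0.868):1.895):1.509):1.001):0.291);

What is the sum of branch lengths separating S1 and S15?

The path runs S1 → … → MRCA → … → S15; the MRCA is the root of the tree.
Branch lengths along that path: 0.733 + 1.020 + 1.396 + 0.112 + 0.915 + 0.405 + 0.291 + 1.614 = 6.486.

6.486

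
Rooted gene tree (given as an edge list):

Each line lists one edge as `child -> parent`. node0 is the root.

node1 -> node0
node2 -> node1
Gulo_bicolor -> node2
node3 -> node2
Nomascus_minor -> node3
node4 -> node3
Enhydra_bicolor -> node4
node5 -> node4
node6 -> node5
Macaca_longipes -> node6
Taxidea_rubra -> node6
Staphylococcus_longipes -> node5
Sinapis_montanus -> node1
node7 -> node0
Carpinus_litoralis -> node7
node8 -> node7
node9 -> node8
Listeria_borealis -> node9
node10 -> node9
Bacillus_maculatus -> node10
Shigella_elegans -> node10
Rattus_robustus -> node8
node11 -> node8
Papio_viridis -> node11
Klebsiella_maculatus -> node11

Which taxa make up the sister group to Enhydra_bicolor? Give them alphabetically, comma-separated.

Macaca_longipes, Staphylococcus_longipes, Taxidea_rubra

Enhydra_bicolor attaches to the tree at the node subtending (Enhydra_bicolor,((Macaca_longipes,Taxidea_rubra),Staphylococcus_longipes)).
The other lineage descending from that same node — the sister group — is ((Macaca_longipes,Taxidea_rubra),Staphylococcus_longipes); its 3 tips in alphabetical order are the answer.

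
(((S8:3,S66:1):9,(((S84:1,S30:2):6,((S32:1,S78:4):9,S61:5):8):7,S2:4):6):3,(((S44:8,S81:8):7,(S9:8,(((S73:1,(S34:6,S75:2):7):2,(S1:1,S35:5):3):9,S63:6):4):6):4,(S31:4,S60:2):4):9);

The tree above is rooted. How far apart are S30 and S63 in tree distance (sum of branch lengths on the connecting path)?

The path runs S30 → … → MRCA → … → S63; the MRCA is the root of the tree.
Branch lengths along that path: 2 + 6 + 7 + 6 + 3 + 9 + 4 + 6 + 4 + 6 = 53.

53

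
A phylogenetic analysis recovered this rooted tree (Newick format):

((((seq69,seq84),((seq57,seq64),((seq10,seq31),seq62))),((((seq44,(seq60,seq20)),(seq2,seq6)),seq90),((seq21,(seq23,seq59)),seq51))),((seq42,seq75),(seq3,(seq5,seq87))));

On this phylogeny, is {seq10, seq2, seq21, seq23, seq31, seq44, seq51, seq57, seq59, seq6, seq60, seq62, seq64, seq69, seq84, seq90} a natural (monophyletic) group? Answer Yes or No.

The MRCA of the listed taxa subtends (((seq69,seq84),((seq57,seq64),((seq10,seq31),seq62))),((((seq44,(seq60,seq20)),(seq2,seq6)),seq90),((seq21,(seq23,seq59)),seq51))).
That clade also contains seq20, which is not in the proposed group, so the group is not monophyletic.

No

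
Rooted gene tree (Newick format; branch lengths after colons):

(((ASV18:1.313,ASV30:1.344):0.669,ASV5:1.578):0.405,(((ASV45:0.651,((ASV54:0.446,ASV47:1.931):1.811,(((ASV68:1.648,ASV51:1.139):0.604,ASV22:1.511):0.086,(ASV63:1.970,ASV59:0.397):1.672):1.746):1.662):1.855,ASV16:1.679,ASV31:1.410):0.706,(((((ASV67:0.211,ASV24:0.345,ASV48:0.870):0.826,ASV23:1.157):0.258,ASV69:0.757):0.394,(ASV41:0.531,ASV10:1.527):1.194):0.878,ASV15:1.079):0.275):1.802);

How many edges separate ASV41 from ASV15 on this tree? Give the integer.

The MRCA of ASV41 and ASV15 is the node subtending (((((ASV67,ASV24,ASV48),ASV23),ASV69),(ASV41,ASV10)),ASV15).
From ASV41 up to that node: 3 branches. From ASV15 up to the same node: 1 branch. Total: 3 + 1 = 4.

4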